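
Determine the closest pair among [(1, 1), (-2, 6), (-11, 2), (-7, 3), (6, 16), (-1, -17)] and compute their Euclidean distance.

Computing all pairwise distances among 6 points:

d((1, 1), (-2, 6)) = 5.831
d((1, 1), (-11, 2)) = 12.0416
d((1, 1), (-7, 3)) = 8.2462
d((1, 1), (6, 16)) = 15.8114
d((1, 1), (-1, -17)) = 18.1108
d((-2, 6), (-11, 2)) = 9.8489
d((-2, 6), (-7, 3)) = 5.831
d((-2, 6), (6, 16)) = 12.8062
d((-2, 6), (-1, -17)) = 23.0217
d((-11, 2), (-7, 3)) = 4.1231 <-- minimum
d((-11, 2), (6, 16)) = 22.0227
d((-11, 2), (-1, -17)) = 21.4709
d((-7, 3), (6, 16)) = 18.3848
d((-7, 3), (-1, -17)) = 20.8806
d((6, 16), (-1, -17)) = 33.7343

Closest pair: (-11, 2) and (-7, 3) with distance 4.1231

The closest pair is (-11, 2) and (-7, 3) with Euclidean distance 4.1231. For 6 points, brute-force pairwise comparison is shown above. For large n, the divide-and-conquer algorithm (sort by x, recurse on halves, check the dividing strip) achieves O(n log n).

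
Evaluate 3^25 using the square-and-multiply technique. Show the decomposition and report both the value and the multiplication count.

Computing 3^25 by squaring (build up from 3^1; each line after the first costs one multiplication):

3^1 = 3
3^2 = (3^1)^2 = 3^2 = 9
3^3 = 3 * 3^2 = 3 * 9 = 27
3^6 = (3^3)^2 = 27^2 = 729
3^12 = (3^6)^2 = 729^2 = 531441
3^24 = (3^12)^2 = 531441^2 = 282429536481
3^25 = 3 * 3^24 = 3 * 282429536481 = 847288609443

Result: 847288609443
Multiplications needed: 6 (6 lines after 3^1)

3^25 = 847288609443. Using exponentiation by squaring, this requires 6 multiplications. The key idea: if the exponent is even, square the half-power; if odd, multiply by the base once.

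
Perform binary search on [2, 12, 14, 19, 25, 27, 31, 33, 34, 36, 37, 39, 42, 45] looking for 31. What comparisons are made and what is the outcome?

Binary search for 31 in [2, 12, 14, 19, 25, 27, 31, 33, 34, 36, 37, 39, 42, 45]:

lo=0, hi=13, mid=6, arr[mid]=31 -> Found target at index 6!

Binary search finds 31 at index 6 after 1 comparisons. The search repeatedly halves the search space by comparing with the middle element.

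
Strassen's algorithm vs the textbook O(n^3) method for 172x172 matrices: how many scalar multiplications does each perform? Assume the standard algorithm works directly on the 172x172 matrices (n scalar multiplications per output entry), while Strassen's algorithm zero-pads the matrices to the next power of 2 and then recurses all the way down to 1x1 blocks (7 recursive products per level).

Matrix multiplication for 172x172 matrices:

Strassen's algorithm requires power-of-2 dimensions. Pad 172x172 to 256x256 (next power of 2).

Standard algorithm: 172^3 = 5088448 multiplications
Strassen's algorithm: 7^(log2(256)) = 7^8 = 5764801 multiplications
Difference: 5088448 - 5764801 = -676353 (Strassen uses MORE here due to padding overhead — for small or just-over-power-of-2 n, padding can outweigh the per-level savings)

Standard: 5088448 multiplications (172^3). Strassen: 5764801 multiplications (7^8, after padding to 256x256). Strassen reduces 8 recursive multiplications to 7 at each level.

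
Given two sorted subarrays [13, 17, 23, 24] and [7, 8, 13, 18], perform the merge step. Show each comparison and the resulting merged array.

Merging process:

Compare 13 vs 7: take 7 from right. Merged: [7]
Compare 13 vs 8: take 8 from right. Merged: [7, 8]
Compare 13 vs 13: take 13 from left. Merged: [7, 8, 13]
Compare 17 vs 13: take 13 from right. Merged: [7, 8, 13, 13]
Compare 17 vs 18: take 17 from left. Merged: [7, 8, 13, 13, 17]
Compare 23 vs 18: take 18 from right. Merged: [7, 8, 13, 13, 17, 18]
Append remaining from left: [23, 24]. Merged: [7, 8, 13, 13, 17, 18, 23, 24]

Final merged array: [7, 8, 13, 13, 17, 18, 23, 24]
Total comparisons: 6

The merged array is [7, 8, 13, 13, 17, 18, 23, 24], requiring 6 comparisons. The merge step runs in O(n) time where n is the total number of elements.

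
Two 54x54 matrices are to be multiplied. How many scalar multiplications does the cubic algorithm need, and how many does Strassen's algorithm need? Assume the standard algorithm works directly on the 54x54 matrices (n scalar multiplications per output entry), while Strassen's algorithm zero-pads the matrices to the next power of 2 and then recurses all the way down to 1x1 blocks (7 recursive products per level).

Matrix multiplication for 54x54 matrices:

Strassen's algorithm requires power-of-2 dimensions. Pad 54x54 to 64x64 (next power of 2).

Standard algorithm: 54^3 = 157464 multiplications
Strassen's algorithm: 7^(log2(64)) = 7^6 = 117649 multiplications
Savings: 157464 - 117649 = 39815 multiplications

Standard: 157464 multiplications (54^3). Strassen: 117649 multiplications (7^6, after padding to 64x64). Strassen reduces 8 recursive multiplications to 7 at each level.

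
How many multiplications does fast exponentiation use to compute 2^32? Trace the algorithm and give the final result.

Computing 2^32 by squaring (build up from 2^1; each line after the first costs one multiplication):

2^1 = 2
2^2 = (2^1)^2 = 2^2 = 4
2^4 = (2^2)^2 = 4^2 = 16
2^8 = (2^4)^2 = 16^2 = 256
2^16 = (2^8)^2 = 256^2 = 65536
2^32 = (2^16)^2 = 65536^2 = 4294967296

Result: 4294967296
Multiplications needed: 5 (5 lines after 2^1)

2^32 = 4294967296. Using exponentiation by squaring, this requires 5 multiplications. The key idea: if the exponent is even, square the half-power; if odd, multiply by the base once.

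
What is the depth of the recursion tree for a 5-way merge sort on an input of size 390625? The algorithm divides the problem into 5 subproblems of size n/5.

For divide and conquer with division factor 5:

Problem sizes at each level:
Level 0: 390625
Level 1: 78125
Level 2: 15625
Level 3: 3125
Level 4: 625
Level 5: 125
Level 6: 25
Level 7: 5
Level 8: 1

The root is level 0 and the size-1 base case is level 8 (the tree spans levels 0 through 8, i.e. 9 levels counting the root), so the depth is the number of divisions: log_5(390625) = 8

The recursion tree depth is log_5(390625) = 8. At each level, the problem size is divided by 5, so it takes 8 divisions to reduce to a base case of size 1. The algorithm makes 5 recursive calls at each level.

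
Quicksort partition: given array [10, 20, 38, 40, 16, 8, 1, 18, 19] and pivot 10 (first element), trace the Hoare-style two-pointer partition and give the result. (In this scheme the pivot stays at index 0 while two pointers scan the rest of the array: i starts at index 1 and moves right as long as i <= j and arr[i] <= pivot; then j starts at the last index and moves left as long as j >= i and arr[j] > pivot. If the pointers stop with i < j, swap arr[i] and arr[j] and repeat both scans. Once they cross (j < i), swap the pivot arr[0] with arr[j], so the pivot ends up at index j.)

Hoare-style two-pointer partition with pivot = 10:

Initial array: [10, 20, 38, 40, 16, 8, 1, 18, 19]

Pointers start at i = 1, j = 8.
i stops at index 1 (arr[1]=20 > 10), j stops at index 6 (arr[6]=1 <= 10): swap arr[1] and arr[6], array becomes [10, 1, 38, 40, 16, 8, 20, 18, 19]
i stops at index 2 (arr[2]=38 > 10), j stops at index 5 (arr[5]=8 <= 10): swap arr[2] and arr[5], array becomes [10, 1, 8, 40, 16, 38, 20, 18, 19]
i ends at 3, j ends at 2: the pointers have crossed (j < i), so scanning stops.

Swap pivot arr[0] with arr[2] to place pivot at position 2: [8, 1, 10, 40, 16, 38, 20, 18, 19]
Pivot position: 2

After partitioning with pivot 10, the array becomes [8, 1, 10, 40, 16, 38, 20, 18, 19]. The pivot is placed at index 2. All elements to the left of the pivot are <= 10, and all elements to the right are > 10.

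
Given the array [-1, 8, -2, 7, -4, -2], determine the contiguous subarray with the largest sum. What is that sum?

Using Kadane's algorithm on [-1, 8, -2, 7, -4, -2]:

Scanning through the array:
Position 1 (value 8): max_ending_here = 8, max_so_far = 8
Position 2 (value -2): max_ending_here = 6, max_so_far = 8
Position 3 (value 7): max_ending_here = 13, max_so_far = 13
Position 4 (value -4): max_ending_here = 9, max_so_far = 13
Position 5 (value -2): max_ending_here = 7, max_so_far = 13

Maximum subarray: [8, -2, 7]
Maximum sum: 13

The maximum subarray is [8, -2, 7] with sum 13. This subarray runs from index 1 to index 3.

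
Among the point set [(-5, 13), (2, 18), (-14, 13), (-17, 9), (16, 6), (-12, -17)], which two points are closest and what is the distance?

Computing all pairwise distances among 6 points:

d((-5, 13), (2, 18)) = 8.6023
d((-5, 13), (-14, 13)) = 9.0
d((-5, 13), (-17, 9)) = 12.6491
d((-5, 13), (16, 6)) = 22.1359
d((-5, 13), (-12, -17)) = 30.8058
d((2, 18), (-14, 13)) = 16.7631
d((2, 18), (-17, 9)) = 21.0238
d((2, 18), (16, 6)) = 18.4391
d((2, 18), (-12, -17)) = 37.6962
d((-14, 13), (-17, 9)) = 5.0 <-- minimum
d((-14, 13), (16, 6)) = 30.8058
d((-14, 13), (-12, -17)) = 30.0666
d((-17, 9), (16, 6)) = 33.1361
d((-17, 9), (-12, -17)) = 26.4764
d((16, 6), (-12, -17)) = 36.2353

Closest pair: (-14, 13) and (-17, 9) with distance 5.0

The closest pair is (-14, 13) and (-17, 9) with Euclidean distance 5.0. For 6 points, brute-force pairwise comparison is shown above. For large n, the divide-and-conquer algorithm (sort by x, recurse on halves, check the dividing strip) achieves O(n log n).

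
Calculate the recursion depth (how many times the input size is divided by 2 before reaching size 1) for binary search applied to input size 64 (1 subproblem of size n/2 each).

For divide and conquer with division factor 2:

Problem sizes at each level:
Level 0: 64
Level 1: 32
Level 2: 16
Level 3: 8
Level 4: 4
Level 5: 2
Level 6: 1

The root is level 0 and the size-1 base case is level 6 (the tree spans levels 0 through 6, i.e. 7 levels counting the root), so the depth is the number of divisions: log_2(64) = 6

The recursion tree depth is log_2(64) = 6. At each level, the problem size is divided by 2, so it takes 6 divisions to reduce to a base case of size 1. The algorithm makes 1 recursive call at each level.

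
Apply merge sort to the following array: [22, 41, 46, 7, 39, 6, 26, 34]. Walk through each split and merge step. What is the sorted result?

Merge sort trace:

Split: [22, 41, 46, 7, 39, 6, 26, 34] -> [22, 41, 46, 7] and [39, 6, 26, 34]
  Split: [22, 41, 46, 7] -> [22, 41] and [46, 7]
    Split: [22, 41] -> [22] and [41]
    Merge: [22] + [41] -> [22, 41]
    Split: [46, 7] -> [46] and [7]
    Merge: [46] + [7] -> [7, 46]
  Merge: [22, 41] + [7, 46] -> [7, 22, 41, 46]
  Split: [39, 6, 26, 34] -> [39, 6] and [26, 34]
    Split: [39, 6] -> [39] and [6]
    Merge: [39] + [6] -> [6, 39]
    Split: [26, 34] -> [26] and [34]
    Merge: [26] + [34] -> [26, 34]
  Merge: [6, 39] + [26, 34] -> [6, 26, 34, 39]
Merge: [7, 22, 41, 46] + [6, 26, 34, 39] -> [6, 7, 22, 26, 34, 39, 41, 46]

Final sorted array: [6, 7, 22, 26, 34, 39, 41, 46]

The merge sort proceeds by recursively splitting the array and merging sorted halves.
After all merges, the sorted array is [6, 7, 22, 26, 34, 39, 41, 46].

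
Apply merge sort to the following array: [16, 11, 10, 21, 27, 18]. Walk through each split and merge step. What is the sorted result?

Merge sort trace:

Split: [16, 11, 10, 21, 27, 18] -> [16, 11, 10] and [21, 27, 18]
  Split: [16, 11, 10] -> [16] and [11, 10]
    Split: [11, 10] -> [11] and [10]
    Merge: [11] + [10] -> [10, 11]
  Merge: [16] + [10, 11] -> [10, 11, 16]
  Split: [21, 27, 18] -> [21] and [27, 18]
    Split: [27, 18] -> [27] and [18]
    Merge: [27] + [18] -> [18, 27]
  Merge: [21] + [18, 27] -> [18, 21, 27]
Merge: [10, 11, 16] + [18, 21, 27] -> [10, 11, 16, 18, 21, 27]

Final sorted array: [10, 11, 16, 18, 21, 27]

The merge sort proceeds by recursively splitting the array and merging sorted halves.
After all merges, the sorted array is [10, 11, 16, 18, 21, 27].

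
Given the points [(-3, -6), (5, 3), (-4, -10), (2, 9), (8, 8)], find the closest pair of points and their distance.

Computing all pairwise distances among 5 points:

d((-3, -6), (5, 3)) = 12.0416
d((-3, -6), (-4, -10)) = 4.1231 <-- minimum
d((-3, -6), (2, 9)) = 15.8114
d((-3, -6), (8, 8)) = 17.8045
d((5, 3), (-4, -10)) = 15.8114
d((5, 3), (2, 9)) = 6.7082
d((5, 3), (8, 8)) = 5.831
d((-4, -10), (2, 9)) = 19.9249
d((-4, -10), (8, 8)) = 21.6333
d((2, 9), (8, 8)) = 6.0828

Closest pair: (-3, -6) and (-4, -10) with distance 4.1231

The closest pair is (-3, -6) and (-4, -10) with Euclidean distance 4.1231. For 5 points, brute-force pairwise comparison is shown above. For large n, the divide-and-conquer algorithm (sort by x, recurse on halves, check the dividing strip) achieves O(n log n).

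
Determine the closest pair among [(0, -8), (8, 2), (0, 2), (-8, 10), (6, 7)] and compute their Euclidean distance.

Computing all pairwise distances among 5 points:

d((0, -8), (8, 2)) = 12.8062
d((0, -8), (0, 2)) = 10.0
d((0, -8), (-8, 10)) = 19.6977
d((0, -8), (6, 7)) = 16.1555
d((8, 2), (0, 2)) = 8.0
d((8, 2), (-8, 10)) = 17.8885
d((8, 2), (6, 7)) = 5.3852 <-- minimum
d((0, 2), (-8, 10)) = 11.3137
d((0, 2), (6, 7)) = 7.8102
d((-8, 10), (6, 7)) = 14.3178

Closest pair: (8, 2) and (6, 7) with distance 5.3852

The closest pair is (8, 2) and (6, 7) with Euclidean distance 5.3852. For 5 points, brute-force pairwise comparison is shown above. For large n, the divide-and-conquer algorithm (sort by x, recurse on halves, check the dividing strip) achieves O(n log n).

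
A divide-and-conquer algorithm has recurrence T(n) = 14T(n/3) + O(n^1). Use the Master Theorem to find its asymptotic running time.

Master Theorem for T(n) = 14T(n/3) + O(n^1):

a = 14, b = 3, c = 1
log_b(a) = log_3(14) = 2.4022

Case 1: c = 1 < log_3(14) = 2.4022
T(n) = O(n^(log_3 14))

For T(n) = 14T(n/3) + O(n^1): log_3(14) = 2.4022. This is Case 1 of the Master Theorem (c < log_b(a), work dominated by leaves), giving O(n^(log_3 14)).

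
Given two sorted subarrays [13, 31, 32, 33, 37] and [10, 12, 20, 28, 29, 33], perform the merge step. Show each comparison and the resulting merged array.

Merging process:

Compare 13 vs 10: take 10 from right. Merged: [10]
Compare 13 vs 12: take 12 from right. Merged: [10, 12]
Compare 13 vs 20: take 13 from left. Merged: [10, 12, 13]
Compare 31 vs 20: take 20 from right. Merged: [10, 12, 13, 20]
Compare 31 vs 28: take 28 from right. Merged: [10, 12, 13, 20, 28]
Compare 31 vs 29: take 29 from right. Merged: [10, 12, 13, 20, 28, 29]
Compare 31 vs 33: take 31 from left. Merged: [10, 12, 13, 20, 28, 29, 31]
Compare 32 vs 33: take 32 from left. Merged: [10, 12, 13, 20, 28, 29, 31, 32]
Compare 33 vs 33: take 33 from left. Merged: [10, 12, 13, 20, 28, 29, 31, 32, 33]
Compare 37 vs 33: take 33 from right. Merged: [10, 12, 13, 20, 28, 29, 31, 32, 33, 33]
Append remaining from left: [37]. Merged: [10, 12, 13, 20, 28, 29, 31, 32, 33, 33, 37]

Final merged array: [10, 12, 13, 20, 28, 29, 31, 32, 33, 33, 37]
Total comparisons: 10

The merged array is [10, 12, 13, 20, 28, 29, 31, 32, 33, 33, 37], requiring 10 comparisons. The merge step runs in O(n) time where n is the total number of elements.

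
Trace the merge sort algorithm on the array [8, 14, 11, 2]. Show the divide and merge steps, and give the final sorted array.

Merge sort trace:

Split: [8, 14, 11, 2] -> [8, 14] and [11, 2]
  Split: [8, 14] -> [8] and [14]
  Merge: [8] + [14] -> [8, 14]
  Split: [11, 2] -> [11] and [2]
  Merge: [11] + [2] -> [2, 11]
Merge: [8, 14] + [2, 11] -> [2, 8, 11, 14]

Final sorted array: [2, 8, 11, 14]

The merge sort proceeds by recursively splitting the array and merging sorted halves.
After all merges, the sorted array is [2, 8, 11, 14].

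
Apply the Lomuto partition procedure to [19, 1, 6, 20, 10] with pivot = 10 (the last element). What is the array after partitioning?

Lomuto partition with pivot = 10:

Initial array: [19, 1, 6, 20, 10]

arr[0]=19 > 10: no swap
arr[1]=1 <= 10: swap with position 0, array becomes [1, 19, 6, 20, 10]
arr[2]=6 <= 10: swap with position 1, array becomes [1, 6, 19, 20, 10]
arr[3]=20 > 10: no swap

Place pivot at position 2: [1, 6, 10, 20, 19]
Pivot position: 2

After partitioning with pivot 10, the array becomes [1, 6, 10, 20, 19]. The pivot is placed at index 2. All elements to the left of the pivot are <= 10, and all elements to the right are > 10.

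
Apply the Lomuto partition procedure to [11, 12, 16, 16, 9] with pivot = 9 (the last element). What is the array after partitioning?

Lomuto partition with pivot = 9:

Initial array: [11, 12, 16, 16, 9]

arr[0]=11 > 9: no swap
arr[1]=12 > 9: no swap
arr[2]=16 > 9: no swap
arr[3]=16 > 9: no swap

Place pivot at position 0: [9, 12, 16, 16, 11]
Pivot position: 0

After partitioning with pivot 9, the array becomes [9, 12, 16, 16, 11]. The pivot is placed at index 0. All elements to the left of the pivot are <= 9, and all elements to the right are > 9.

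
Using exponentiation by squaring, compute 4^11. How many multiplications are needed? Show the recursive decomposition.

Computing 4^11 by squaring (build up from 4^1; each line after the first costs one multiplication):

4^1 = 4
4^2 = (4^1)^2 = 4^2 = 16
4^4 = (4^2)^2 = 16^2 = 256
4^5 = 4 * 4^4 = 4 * 256 = 1024
4^10 = (4^5)^2 = 1024^2 = 1048576
4^11 = 4 * 4^10 = 4 * 1048576 = 4194304

Result: 4194304
Multiplications needed: 5 (5 lines after 4^1)

4^11 = 4194304. Using exponentiation by squaring, this requires 5 multiplications. The key idea: if the exponent is even, square the half-power; if odd, multiply by the base once.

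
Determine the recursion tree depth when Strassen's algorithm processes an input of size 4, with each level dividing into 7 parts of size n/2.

For divide and conquer with division factor 2:

Problem sizes at each level:
Level 0: 4
Level 1: 2
Level 2: 1

The root is level 0 and the size-1 base case is level 2 (the tree spans levels 0 through 2, i.e. 3 levels counting the root), so the depth is the number of divisions: log_2(4) = 2

The recursion tree depth is log_2(4) = 2. At each level, the problem size is divided by 2, so it takes 2 divisions to reduce to a base case of size 1. The algorithm makes 7 recursive calls at each level.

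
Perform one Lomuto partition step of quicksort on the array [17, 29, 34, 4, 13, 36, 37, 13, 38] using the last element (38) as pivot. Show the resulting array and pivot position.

Lomuto partition with pivot = 38:

Initial array: [17, 29, 34, 4, 13, 36, 37, 13, 38]

arr[0]=17 <= 38: swap with position 0, array becomes [17, 29, 34, 4, 13, 36, 37, 13, 38]
arr[1]=29 <= 38: swap with position 1, array becomes [17, 29, 34, 4, 13, 36, 37, 13, 38]
arr[2]=34 <= 38: swap with position 2, array becomes [17, 29, 34, 4, 13, 36, 37, 13, 38]
arr[3]=4 <= 38: swap with position 3, array becomes [17, 29, 34, 4, 13, 36, 37, 13, 38]
arr[4]=13 <= 38: swap with position 4, array becomes [17, 29, 34, 4, 13, 36, 37, 13, 38]
arr[5]=36 <= 38: swap with position 5, array becomes [17, 29, 34, 4, 13, 36, 37, 13, 38]
arr[6]=37 <= 38: swap with position 6, array becomes [17, 29, 34, 4, 13, 36, 37, 13, 38]
arr[7]=13 <= 38: swap with position 7, array becomes [17, 29, 34, 4, 13, 36, 37, 13, 38]

Place pivot at position 8: [17, 29, 34, 4, 13, 36, 37, 13, 38]
Pivot position: 8

After partitioning with pivot 38, the array becomes [17, 29, 34, 4, 13, 36, 37, 13, 38]. The pivot is placed at index 8. All elements to the left of the pivot are <= 38, and all elements to the right are > 38.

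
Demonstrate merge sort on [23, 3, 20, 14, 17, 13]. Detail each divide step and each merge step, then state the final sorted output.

Merge sort trace:

Split: [23, 3, 20, 14, 17, 13] -> [23, 3, 20] and [14, 17, 13]
  Split: [23, 3, 20] -> [23] and [3, 20]
    Split: [3, 20] -> [3] and [20]
    Merge: [3] + [20] -> [3, 20]
  Merge: [23] + [3, 20] -> [3, 20, 23]
  Split: [14, 17, 13] -> [14] and [17, 13]
    Split: [17, 13] -> [17] and [13]
    Merge: [17] + [13] -> [13, 17]
  Merge: [14] + [13, 17] -> [13, 14, 17]
Merge: [3, 20, 23] + [13, 14, 17] -> [3, 13, 14, 17, 20, 23]

Final sorted array: [3, 13, 14, 17, 20, 23]

The merge sort proceeds by recursively splitting the array and merging sorted halves.
After all merges, the sorted array is [3, 13, 14, 17, 20, 23].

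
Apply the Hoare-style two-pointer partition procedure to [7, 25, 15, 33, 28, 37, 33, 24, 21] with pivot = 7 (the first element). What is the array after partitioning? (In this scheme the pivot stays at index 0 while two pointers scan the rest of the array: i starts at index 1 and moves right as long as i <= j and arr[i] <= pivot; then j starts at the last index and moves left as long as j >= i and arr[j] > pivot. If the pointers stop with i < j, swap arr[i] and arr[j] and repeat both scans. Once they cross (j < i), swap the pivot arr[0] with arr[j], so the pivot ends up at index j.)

Hoare-style two-pointer partition with pivot = 7:

Initial array: [7, 25, 15, 33, 28, 37, 33, 24, 21]

Pointers start at i = 1, j = 8.
i ends at 1, j ends at 0: the pointers have crossed (j < i), so scanning stops.

j = 0, so swapping arr[0] with arr[j] leaves the pivot at position 0: [7, 25, 15, 33, 28, 37, 33, 24, 21]
Pivot position: 0

After partitioning with pivot 7, the array becomes [7, 25, 15, 33, 28, 37, 33, 24, 21]. The pivot is placed at index 0. All elements to the left of the pivot are <= 7, and all elements to the right are > 7.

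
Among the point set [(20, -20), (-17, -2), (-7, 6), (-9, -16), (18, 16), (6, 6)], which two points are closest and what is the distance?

Computing all pairwise distances among 6 points:

d((20, -20), (-17, -2)) = 41.1461
d((20, -20), (-7, 6)) = 37.4833
d((20, -20), (-9, -16)) = 29.2746
d((20, -20), (18, 16)) = 36.0555
d((20, -20), (6, 6)) = 29.5296
d((-17, -2), (-7, 6)) = 12.8062 <-- minimum
d((-17, -2), (-9, -16)) = 16.1245
d((-17, -2), (18, 16)) = 39.3573
d((-17, -2), (6, 6)) = 24.3516
d((-7, 6), (-9, -16)) = 22.0907
d((-7, 6), (18, 16)) = 26.9258
d((-7, 6), (6, 6)) = 13.0
d((-9, -16), (18, 16)) = 41.8688
d((-9, -16), (6, 6)) = 26.6271
d((18, 16), (6, 6)) = 15.6205

Closest pair: (-17, -2) and (-7, 6) with distance 12.8062

The closest pair is (-17, -2) and (-7, 6) with Euclidean distance 12.8062. For 6 points, brute-force pairwise comparison is shown above. For large n, the divide-and-conquer algorithm (sort by x, recurse on halves, check the dividing strip) achieves O(n log n).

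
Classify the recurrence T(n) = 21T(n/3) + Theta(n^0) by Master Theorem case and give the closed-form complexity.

Master Theorem for T(n) = 21T(n/3) + O(n^0):

a = 21, b = 3, c = 0
log_b(a) = log_3(21) = 2.7712

Case 1: c = 0 < log_3(21) = 2.7712
T(n) = O(n^(log_3 21))

For T(n) = 21T(n/3) + O(n^0): log_3(21) = 2.7712. This is Case 1 of the Master Theorem (c < log_b(a), work dominated by leaves), giving O(n^(log_3 21)).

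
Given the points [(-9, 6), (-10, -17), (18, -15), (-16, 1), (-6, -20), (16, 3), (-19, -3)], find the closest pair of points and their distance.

Computing all pairwise distances among 7 points:

d((-9, 6), (-10, -17)) = 23.0217
d((-9, 6), (18, -15)) = 34.2053
d((-9, 6), (-16, 1)) = 8.6023
d((-9, 6), (-6, -20)) = 26.1725
d((-9, 6), (16, 3)) = 25.1794
d((-9, 6), (-19, -3)) = 13.4536
d((-10, -17), (18, -15)) = 28.0713
d((-10, -17), (-16, 1)) = 18.9737
d((-10, -17), (-6, -20)) = 5.0 <-- minimum
d((-10, -17), (16, 3)) = 32.8024
d((-10, -17), (-19, -3)) = 16.6433
d((18, -15), (-16, 1)) = 37.5766
d((18, -15), (-6, -20)) = 24.5153
d((18, -15), (16, 3)) = 18.1108
d((18, -15), (-19, -3)) = 38.8973
d((-16, 1), (-6, -20)) = 23.2594
d((-16, 1), (16, 3)) = 32.0624
d((-16, 1), (-19, -3)) = 5.0 <-- minimum
d((-6, -20), (16, 3)) = 31.8277
d((-6, -20), (-19, -3)) = 21.4009
d((16, 3), (-19, -3)) = 35.5106

Minimum distance: 5.0 (tie among 2 pairs: (-10, -17) and (-6, -20); (-16, 1) and (-19, -3))

The minimum Euclidean distance is 5.0. There is a tie: 2 pairs achieve this minimum — (-10, -17) and (-6, -20); (-16, 1) and (-19, -3). Any of these is a valid closest pair. For 7 points, brute-force pairwise comparison is shown above. For large n, the divide-and-conquer algorithm (sort by x, recurse on halves, check the dividing strip) achieves O(n log n).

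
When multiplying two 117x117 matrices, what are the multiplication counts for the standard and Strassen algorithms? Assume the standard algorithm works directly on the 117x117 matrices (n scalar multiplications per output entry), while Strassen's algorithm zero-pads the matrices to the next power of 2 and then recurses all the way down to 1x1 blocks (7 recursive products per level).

Matrix multiplication for 117x117 matrices:

Strassen's algorithm requires power-of-2 dimensions. Pad 117x117 to 128x128 (next power of 2).

Standard algorithm: 117^3 = 1601613 multiplications
Strassen's algorithm: 7^(log2(128)) = 7^7 = 823543 multiplications
Savings: 1601613 - 823543 = 778070 multiplications

Standard: 1601613 multiplications (117^3). Strassen: 823543 multiplications (7^7, after padding to 128x128). Strassen reduces 8 recursive multiplications to 7 at each level.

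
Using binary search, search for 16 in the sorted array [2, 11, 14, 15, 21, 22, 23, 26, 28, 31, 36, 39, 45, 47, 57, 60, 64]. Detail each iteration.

Binary search for 16 in [2, 11, 14, 15, 21, 22, 23, 26, 28, 31, 36, 39, 45, 47, 57, 60, 64]:

lo=0, hi=16, mid=8, arr[mid]=28 -> 28 > 16, search left half
lo=0, hi=7, mid=3, arr[mid]=15 -> 15 < 16, search right half
lo=4, hi=7, mid=5, arr[mid]=22 -> 22 > 16, search left half
lo=4, hi=4, mid=4, arr[mid]=21 -> 21 > 16, search left half
lo=4 > hi=3, target 16 not found

Binary search determines that 16 is not in the array after 4 comparisons. The search space was exhausted without finding the target.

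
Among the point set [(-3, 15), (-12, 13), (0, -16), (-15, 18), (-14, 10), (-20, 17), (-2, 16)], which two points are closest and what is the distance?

Computing all pairwise distances among 7 points:

d((-3, 15), (-12, 13)) = 9.2195
d((-3, 15), (0, -16)) = 31.1448
d((-3, 15), (-15, 18)) = 12.3693
d((-3, 15), (-14, 10)) = 12.083
d((-3, 15), (-20, 17)) = 17.1172
d((-3, 15), (-2, 16)) = 1.4142 <-- minimum
d((-12, 13), (0, -16)) = 31.3847
d((-12, 13), (-15, 18)) = 5.831
d((-12, 13), (-14, 10)) = 3.6056
d((-12, 13), (-20, 17)) = 8.9443
d((-12, 13), (-2, 16)) = 10.4403
d((0, -16), (-15, 18)) = 37.1618
d((0, -16), (-14, 10)) = 29.5296
d((0, -16), (-20, 17)) = 38.5876
d((0, -16), (-2, 16)) = 32.0624
d((-15, 18), (-14, 10)) = 8.0623
d((-15, 18), (-20, 17)) = 5.099
d((-15, 18), (-2, 16)) = 13.1529
d((-14, 10), (-20, 17)) = 9.2195
d((-14, 10), (-2, 16)) = 13.4164
d((-20, 17), (-2, 16)) = 18.0278

Closest pair: (-3, 15) and (-2, 16) with distance 1.4142

The closest pair is (-3, 15) and (-2, 16) with Euclidean distance 1.4142. For 7 points, brute-force pairwise comparison is shown above. For large n, the divide-and-conquer algorithm (sort by x, recurse on halves, check the dividing strip) achieves O(n log n).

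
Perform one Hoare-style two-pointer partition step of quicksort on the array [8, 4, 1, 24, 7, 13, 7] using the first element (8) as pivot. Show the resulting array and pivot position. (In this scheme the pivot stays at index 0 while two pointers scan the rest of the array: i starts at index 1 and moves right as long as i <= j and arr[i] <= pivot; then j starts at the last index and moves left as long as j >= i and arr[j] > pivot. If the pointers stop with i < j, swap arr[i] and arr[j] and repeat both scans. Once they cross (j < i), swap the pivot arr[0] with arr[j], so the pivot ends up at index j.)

Hoare-style two-pointer partition with pivot = 8:

Initial array: [8, 4, 1, 24, 7, 13, 7]

Pointers start at i = 1, j = 6.
i stops at index 3 (arr[3]=24 > 8), j stops at index 6 (arr[6]=7 <= 8): swap arr[3] and arr[6], array becomes [8, 4, 1, 7, 7, 13, 24]
i ends at 5, j ends at 4: the pointers have crossed (j < i), so scanning stops.

Swap pivot arr[0] with arr[4] to place pivot at position 4: [7, 4, 1, 7, 8, 13, 24]
Pivot position: 4

After partitioning with pivot 8, the array becomes [7, 4, 1, 7, 8, 13, 24]. The pivot is placed at index 4. All elements to the left of the pivot are <= 8, and all elements to the right are > 8.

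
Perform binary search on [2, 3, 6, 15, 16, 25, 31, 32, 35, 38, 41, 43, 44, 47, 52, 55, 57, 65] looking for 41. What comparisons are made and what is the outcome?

Binary search for 41 in [2, 3, 6, 15, 16, 25, 31, 32, 35, 38, 41, 43, 44, 47, 52, 55, 57, 65]:

lo=0, hi=17, mid=8, arr[mid]=35 -> 35 < 41, search right half
lo=9, hi=17, mid=13, arr[mid]=47 -> 47 > 41, search left half
lo=9, hi=12, mid=10, arr[mid]=41 -> Found target at index 10!

Binary search finds 41 at index 10 after 3 comparisons. The search repeatedly halves the search space by comparing with the middle element.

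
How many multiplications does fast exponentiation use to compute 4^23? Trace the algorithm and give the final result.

Computing 4^23 by squaring (build up from 4^1; each line after the first costs one multiplication):

4^1 = 4
4^2 = (4^1)^2 = 4^2 = 16
4^4 = (4^2)^2 = 16^2 = 256
4^5 = 4 * 4^4 = 4 * 256 = 1024
4^10 = (4^5)^2 = 1024^2 = 1048576
4^11 = 4 * 4^10 = 4 * 1048576 = 4194304
4^22 = (4^11)^2 = 4194304^2 = 17592186044416
4^23 = 4 * 4^22 = 4 * 17592186044416 = 70368744177664

Result: 70368744177664
Multiplications needed: 7 (7 lines after 4^1)

4^23 = 70368744177664. Using exponentiation by squaring, this requires 7 multiplications. The key idea: if the exponent is even, square the half-power; if odd, multiply by the base once.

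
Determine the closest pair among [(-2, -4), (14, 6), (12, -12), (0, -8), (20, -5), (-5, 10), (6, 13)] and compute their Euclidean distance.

Computing all pairwise distances among 7 points:

d((-2, -4), (14, 6)) = 18.868
d((-2, -4), (12, -12)) = 16.1245
d((-2, -4), (0, -8)) = 4.4721 <-- minimum
d((-2, -4), (20, -5)) = 22.0227
d((-2, -4), (-5, 10)) = 14.3178
d((-2, -4), (6, 13)) = 18.7883
d((14, 6), (12, -12)) = 18.1108
d((14, 6), (0, -8)) = 19.799
d((14, 6), (20, -5)) = 12.53
d((14, 6), (-5, 10)) = 19.4165
d((14, 6), (6, 13)) = 10.6301
d((12, -12), (0, -8)) = 12.6491
d((12, -12), (20, -5)) = 10.6301
d((12, -12), (-5, 10)) = 27.8029
d((12, -12), (6, 13)) = 25.7099
d((0, -8), (20, -5)) = 20.2237
d((0, -8), (-5, 10)) = 18.6815
d((0, -8), (6, 13)) = 21.8403
d((20, -5), (-5, 10)) = 29.1548
d((20, -5), (6, 13)) = 22.8035
d((-5, 10), (6, 13)) = 11.4018

Closest pair: (-2, -4) and (0, -8) with distance 4.4721

The closest pair is (-2, -4) and (0, -8) with Euclidean distance 4.4721. For 7 points, brute-force pairwise comparison is shown above. For large n, the divide-and-conquer algorithm (sort by x, recurse on halves, check the dividing strip) achieves O(n log n).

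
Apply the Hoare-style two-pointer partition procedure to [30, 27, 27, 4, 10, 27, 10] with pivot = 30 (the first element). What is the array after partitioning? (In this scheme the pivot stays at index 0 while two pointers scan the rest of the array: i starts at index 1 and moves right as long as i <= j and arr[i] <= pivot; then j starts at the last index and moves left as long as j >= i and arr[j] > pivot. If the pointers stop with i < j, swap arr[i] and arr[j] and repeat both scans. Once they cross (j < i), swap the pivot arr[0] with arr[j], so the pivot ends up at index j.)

Hoare-style two-pointer partition with pivot = 30:

Initial array: [30, 27, 27, 4, 10, 27, 10]

Pointers start at i = 1, j = 6.
i ends at 7, j ends at 6: the pointers have crossed (j < i), so scanning stops.

Swap pivot arr[0] with arr[6] to place pivot at position 6: [10, 27, 27, 4, 10, 27, 30]
Pivot position: 6

After partitioning with pivot 30, the array becomes [10, 27, 27, 4, 10, 27, 30]. The pivot is placed at index 6. All elements to the left of the pivot are <= 30, and all elements to the right are > 30.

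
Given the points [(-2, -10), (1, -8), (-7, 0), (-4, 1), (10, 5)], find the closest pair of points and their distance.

Computing all pairwise distances among 5 points:

d((-2, -10), (1, -8)) = 3.6056
d((-2, -10), (-7, 0)) = 11.1803
d((-2, -10), (-4, 1)) = 11.1803
d((-2, -10), (10, 5)) = 19.2094
d((1, -8), (-7, 0)) = 11.3137
d((1, -8), (-4, 1)) = 10.2956
d((1, -8), (10, 5)) = 15.8114
d((-7, 0), (-4, 1)) = 3.1623 <-- minimum
d((-7, 0), (10, 5)) = 17.72
d((-4, 1), (10, 5)) = 14.5602

Closest pair: (-7, 0) and (-4, 1) with distance 3.1623

The closest pair is (-7, 0) and (-4, 1) with Euclidean distance 3.1623. For 5 points, brute-force pairwise comparison is shown above. For large n, the divide-and-conquer algorithm (sort by x, recurse on halves, check the dividing strip) achieves O(n log n).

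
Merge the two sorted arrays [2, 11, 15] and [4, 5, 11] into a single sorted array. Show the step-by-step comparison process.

Merging process:

Compare 2 vs 4: take 2 from left. Merged: [2]
Compare 11 vs 4: take 4 from right. Merged: [2, 4]
Compare 11 vs 5: take 5 from right. Merged: [2, 4, 5]
Compare 11 vs 11: take 11 from left. Merged: [2, 4, 5, 11]
Compare 15 vs 11: take 11 from right. Merged: [2, 4, 5, 11, 11]
Append remaining from left: [15]. Merged: [2, 4, 5, 11, 11, 15]

Final merged array: [2, 4, 5, 11, 11, 15]
Total comparisons: 5

The merged array is [2, 4, 5, 11, 11, 15], requiring 5 comparisons. The merge step runs in O(n) time where n is the total number of elements.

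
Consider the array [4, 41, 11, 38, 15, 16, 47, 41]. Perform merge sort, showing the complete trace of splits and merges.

Merge sort trace:

Split: [4, 41, 11, 38, 15, 16, 47, 41] -> [4, 41, 11, 38] and [15, 16, 47, 41]
  Split: [4, 41, 11, 38] -> [4, 41] and [11, 38]
    Split: [4, 41] -> [4] and [41]
    Merge: [4] + [41] -> [4, 41]
    Split: [11, 38] -> [11] and [38]
    Merge: [11] + [38] -> [11, 38]
  Merge: [4, 41] + [11, 38] -> [4, 11, 38, 41]
  Split: [15, 16, 47, 41] -> [15, 16] and [47, 41]
    Split: [15, 16] -> [15] and [16]
    Merge: [15] + [16] -> [15, 16]
    Split: [47, 41] -> [47] and [41]
    Merge: [47] + [41] -> [41, 47]
  Merge: [15, 16] + [41, 47] -> [15, 16, 41, 47]
Merge: [4, 11, 38, 41] + [15, 16, 41, 47] -> [4, 11, 15, 16, 38, 41, 41, 47]

Final sorted array: [4, 11, 15, 16, 38, 41, 41, 47]

The merge sort proceeds by recursively splitting the array and merging sorted halves.
After all merges, the sorted array is [4, 11, 15, 16, 38, 41, 41, 47].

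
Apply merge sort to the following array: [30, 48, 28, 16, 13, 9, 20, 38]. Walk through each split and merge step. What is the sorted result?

Merge sort trace:

Split: [30, 48, 28, 16, 13, 9, 20, 38] -> [30, 48, 28, 16] and [13, 9, 20, 38]
  Split: [30, 48, 28, 16] -> [30, 48] and [28, 16]
    Split: [30, 48] -> [30] and [48]
    Merge: [30] + [48] -> [30, 48]
    Split: [28, 16] -> [28] and [16]
    Merge: [28] + [16] -> [16, 28]
  Merge: [30, 48] + [16, 28] -> [16, 28, 30, 48]
  Split: [13, 9, 20, 38] -> [13, 9] and [20, 38]
    Split: [13, 9] -> [13] and [9]
    Merge: [13] + [9] -> [9, 13]
    Split: [20, 38] -> [20] and [38]
    Merge: [20] + [38] -> [20, 38]
  Merge: [9, 13] + [20, 38] -> [9, 13, 20, 38]
Merge: [16, 28, 30, 48] + [9, 13, 20, 38] -> [9, 13, 16, 20, 28, 30, 38, 48]

Final sorted array: [9, 13, 16, 20, 28, 30, 38, 48]

The merge sort proceeds by recursively splitting the array and merging sorted halves.
After all merges, the sorted array is [9, 13, 16, 20, 28, 30, 38, 48].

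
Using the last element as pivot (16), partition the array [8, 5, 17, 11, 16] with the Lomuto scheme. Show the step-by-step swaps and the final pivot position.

Lomuto partition with pivot = 16:

Initial array: [8, 5, 17, 11, 16]

arr[0]=8 <= 16: swap with position 0, array becomes [8, 5, 17, 11, 16]
arr[1]=5 <= 16: swap with position 1, array becomes [8, 5, 17, 11, 16]
arr[2]=17 > 16: no swap
arr[3]=11 <= 16: swap with position 2, array becomes [8, 5, 11, 17, 16]

Place pivot at position 3: [8, 5, 11, 16, 17]
Pivot position: 3

After partitioning with pivot 16, the array becomes [8, 5, 11, 16, 17]. The pivot is placed at index 3. All elements to the left of the pivot are <= 16, and all elements to the right are > 16.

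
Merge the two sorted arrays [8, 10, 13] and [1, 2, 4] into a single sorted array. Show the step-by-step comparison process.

Merging process:

Compare 8 vs 1: take 1 from right. Merged: [1]
Compare 8 vs 2: take 2 from right. Merged: [1, 2]
Compare 8 vs 4: take 4 from right. Merged: [1, 2, 4]
Append remaining from left: [8, 10, 13]. Merged: [1, 2, 4, 8, 10, 13]

Final merged array: [1, 2, 4, 8, 10, 13]
Total comparisons: 3

The merged array is [1, 2, 4, 8, 10, 13], requiring 3 comparisons. The merge step runs in O(n) time where n is the total number of elements.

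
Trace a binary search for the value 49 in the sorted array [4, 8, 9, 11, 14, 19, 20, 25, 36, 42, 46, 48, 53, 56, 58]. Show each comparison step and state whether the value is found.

Binary search for 49 in [4, 8, 9, 11, 14, 19, 20, 25, 36, 42, 46, 48, 53, 56, 58]:

lo=0, hi=14, mid=7, arr[mid]=25 -> 25 < 49, search right half
lo=8, hi=14, mid=11, arr[mid]=48 -> 48 < 49, search right half
lo=12, hi=14, mid=13, arr[mid]=56 -> 56 > 49, search left half
lo=12, hi=12, mid=12, arr[mid]=53 -> 53 > 49, search left half
lo=12 > hi=11, target 49 not found

Binary search determines that 49 is not in the array after 4 comparisons. The search space was exhausted without finding the target.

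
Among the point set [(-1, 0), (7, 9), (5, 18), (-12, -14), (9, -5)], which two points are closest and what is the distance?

Computing all pairwise distances among 5 points:

d((-1, 0), (7, 9)) = 12.0416
d((-1, 0), (5, 18)) = 18.9737
d((-1, 0), (-12, -14)) = 17.8045
d((-1, 0), (9, -5)) = 11.1803
d((7, 9), (5, 18)) = 9.2195 <-- minimum
d((7, 9), (-12, -14)) = 29.8329
d((7, 9), (9, -5)) = 14.1421
d((5, 18), (-12, -14)) = 36.2353
d((5, 18), (9, -5)) = 23.3452
d((-12, -14), (9, -5)) = 22.8473

Closest pair: (7, 9) and (5, 18) with distance 9.2195

The closest pair is (7, 9) and (5, 18) with Euclidean distance 9.2195. For 5 points, brute-force pairwise comparison is shown above. For large n, the divide-and-conquer algorithm (sort by x, recurse on halves, check the dividing strip) achieves O(n log n).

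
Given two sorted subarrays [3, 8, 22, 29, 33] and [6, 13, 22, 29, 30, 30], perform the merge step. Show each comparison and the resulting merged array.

Merging process:

Compare 3 vs 6: take 3 from left. Merged: [3]
Compare 8 vs 6: take 6 from right. Merged: [3, 6]
Compare 8 vs 13: take 8 from left. Merged: [3, 6, 8]
Compare 22 vs 13: take 13 from right. Merged: [3, 6, 8, 13]
Compare 22 vs 22: take 22 from left. Merged: [3, 6, 8, 13, 22]
Compare 29 vs 22: take 22 from right. Merged: [3, 6, 8, 13, 22, 22]
Compare 29 vs 29: take 29 from left. Merged: [3, 6, 8, 13, 22, 22, 29]
Compare 33 vs 29: take 29 from right. Merged: [3, 6, 8, 13, 22, 22, 29, 29]
Compare 33 vs 30: take 30 from right. Merged: [3, 6, 8, 13, 22, 22, 29, 29, 30]
Compare 33 vs 30: take 30 from right. Merged: [3, 6, 8, 13, 22, 22, 29, 29, 30, 30]
Append remaining from left: [33]. Merged: [3, 6, 8, 13, 22, 22, 29, 29, 30, 30, 33]

Final merged array: [3, 6, 8, 13, 22, 22, 29, 29, 30, 30, 33]
Total comparisons: 10

The merged array is [3, 6, 8, 13, 22, 22, 29, 29, 30, 30, 33], requiring 10 comparisons. The merge step runs in O(n) time where n is the total number of elements.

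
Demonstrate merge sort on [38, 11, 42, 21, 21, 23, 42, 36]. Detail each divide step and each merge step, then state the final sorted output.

Merge sort trace:

Split: [38, 11, 42, 21, 21, 23, 42, 36] -> [38, 11, 42, 21] and [21, 23, 42, 36]
  Split: [38, 11, 42, 21] -> [38, 11] and [42, 21]
    Split: [38, 11] -> [38] and [11]
    Merge: [38] + [11] -> [11, 38]
    Split: [42, 21] -> [42] and [21]
    Merge: [42] + [21] -> [21, 42]
  Merge: [11, 38] + [21, 42] -> [11, 21, 38, 42]
  Split: [21, 23, 42, 36] -> [21, 23] and [42, 36]
    Split: [21, 23] -> [21] and [23]
    Merge: [21] + [23] -> [21, 23]
    Split: [42, 36] -> [42] and [36]
    Merge: [42] + [36] -> [36, 42]
  Merge: [21, 23] + [36, 42] -> [21, 23, 36, 42]
Merge: [11, 21, 38, 42] + [21, 23, 36, 42] -> [11, 21, 21, 23, 36, 38, 42, 42]

Final sorted array: [11, 21, 21, 23, 36, 38, 42, 42]

The merge sort proceeds by recursively splitting the array and merging sorted halves.
After all merges, the sorted array is [11, 21, 21, 23, 36, 38, 42, 42].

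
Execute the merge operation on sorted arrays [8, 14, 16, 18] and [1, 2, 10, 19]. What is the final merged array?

Merging process:

Compare 8 vs 1: take 1 from right. Merged: [1]
Compare 8 vs 2: take 2 from right. Merged: [1, 2]
Compare 8 vs 10: take 8 from left. Merged: [1, 2, 8]
Compare 14 vs 10: take 10 from right. Merged: [1, 2, 8, 10]
Compare 14 vs 19: take 14 from left. Merged: [1, 2, 8, 10, 14]
Compare 16 vs 19: take 16 from left. Merged: [1, 2, 8, 10, 14, 16]
Compare 18 vs 19: take 18 from left. Merged: [1, 2, 8, 10, 14, 16, 18]
Append remaining from right: [19]. Merged: [1, 2, 8, 10, 14, 16, 18, 19]

Final merged array: [1, 2, 8, 10, 14, 16, 18, 19]
Total comparisons: 7

The merged array is [1, 2, 8, 10, 14, 16, 18, 19], requiring 7 comparisons. The merge step runs in O(n) time where n is the total number of elements.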